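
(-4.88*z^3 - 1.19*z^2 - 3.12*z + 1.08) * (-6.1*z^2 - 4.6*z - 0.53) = 29.768*z^5 + 29.707*z^4 + 27.0924*z^3 + 8.3947*z^2 - 3.3144*z - 0.5724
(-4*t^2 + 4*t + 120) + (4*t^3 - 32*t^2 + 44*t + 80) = 4*t^3 - 36*t^2 + 48*t + 200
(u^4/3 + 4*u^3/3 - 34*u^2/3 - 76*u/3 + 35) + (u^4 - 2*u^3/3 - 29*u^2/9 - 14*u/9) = 4*u^4/3 + 2*u^3/3 - 131*u^2/9 - 242*u/9 + 35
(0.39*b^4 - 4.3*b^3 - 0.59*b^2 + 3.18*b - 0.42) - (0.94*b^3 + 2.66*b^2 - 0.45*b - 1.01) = 0.39*b^4 - 5.24*b^3 - 3.25*b^2 + 3.63*b + 0.59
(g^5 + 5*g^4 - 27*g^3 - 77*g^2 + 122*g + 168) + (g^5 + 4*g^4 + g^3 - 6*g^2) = 2*g^5 + 9*g^4 - 26*g^3 - 83*g^2 + 122*g + 168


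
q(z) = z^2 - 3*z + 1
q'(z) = 2*z - 3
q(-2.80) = 17.24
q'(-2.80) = -8.60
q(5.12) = 11.85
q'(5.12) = 7.24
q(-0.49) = 2.71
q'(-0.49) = -3.98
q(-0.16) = 1.51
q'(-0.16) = -3.32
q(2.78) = 0.39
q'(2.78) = 2.56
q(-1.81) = 9.71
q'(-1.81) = -6.62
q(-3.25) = 21.31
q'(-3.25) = -9.50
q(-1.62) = 8.48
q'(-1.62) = -6.24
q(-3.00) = 19.00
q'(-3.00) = -9.00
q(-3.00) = 19.00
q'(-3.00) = -9.00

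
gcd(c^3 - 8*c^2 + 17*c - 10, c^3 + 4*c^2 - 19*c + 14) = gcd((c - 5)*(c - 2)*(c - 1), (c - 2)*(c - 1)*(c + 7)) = c^2 - 3*c + 2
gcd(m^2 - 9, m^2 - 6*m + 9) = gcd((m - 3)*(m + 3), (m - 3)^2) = m - 3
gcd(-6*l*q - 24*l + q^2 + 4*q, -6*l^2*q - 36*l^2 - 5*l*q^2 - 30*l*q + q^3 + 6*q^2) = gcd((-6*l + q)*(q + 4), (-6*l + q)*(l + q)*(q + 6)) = -6*l + q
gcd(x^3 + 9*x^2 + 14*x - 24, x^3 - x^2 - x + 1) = x - 1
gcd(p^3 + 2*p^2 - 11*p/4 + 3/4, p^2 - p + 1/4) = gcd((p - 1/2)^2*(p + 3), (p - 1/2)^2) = p^2 - p + 1/4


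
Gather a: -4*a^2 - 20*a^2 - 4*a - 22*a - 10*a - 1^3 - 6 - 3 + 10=-24*a^2 - 36*a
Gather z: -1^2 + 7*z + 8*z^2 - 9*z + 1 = 8*z^2 - 2*z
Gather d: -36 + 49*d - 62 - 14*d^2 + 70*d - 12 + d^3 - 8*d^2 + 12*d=d^3 - 22*d^2 + 131*d - 110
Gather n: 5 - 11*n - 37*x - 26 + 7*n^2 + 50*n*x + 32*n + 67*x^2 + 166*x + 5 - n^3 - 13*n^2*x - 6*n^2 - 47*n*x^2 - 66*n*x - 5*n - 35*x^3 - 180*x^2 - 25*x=-n^3 + n^2*(1 - 13*x) + n*(-47*x^2 - 16*x + 16) - 35*x^3 - 113*x^2 + 104*x - 16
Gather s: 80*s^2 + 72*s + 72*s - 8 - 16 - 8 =80*s^2 + 144*s - 32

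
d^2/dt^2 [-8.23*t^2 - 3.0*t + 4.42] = -16.4600000000000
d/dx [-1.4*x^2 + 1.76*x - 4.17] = 1.76 - 2.8*x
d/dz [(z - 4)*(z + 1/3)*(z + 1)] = 3*z^2 - 16*z/3 - 5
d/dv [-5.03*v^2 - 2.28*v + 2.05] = -10.06*v - 2.28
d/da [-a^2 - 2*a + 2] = -2*a - 2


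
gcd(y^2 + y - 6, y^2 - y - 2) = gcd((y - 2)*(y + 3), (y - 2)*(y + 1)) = y - 2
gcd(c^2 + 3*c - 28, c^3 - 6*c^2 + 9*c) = 1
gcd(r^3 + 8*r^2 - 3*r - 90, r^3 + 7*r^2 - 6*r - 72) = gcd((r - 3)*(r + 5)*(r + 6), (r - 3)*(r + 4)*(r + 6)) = r^2 + 3*r - 18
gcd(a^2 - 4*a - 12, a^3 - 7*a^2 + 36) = a^2 - 4*a - 12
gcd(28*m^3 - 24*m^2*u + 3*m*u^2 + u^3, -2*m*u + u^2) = -2*m + u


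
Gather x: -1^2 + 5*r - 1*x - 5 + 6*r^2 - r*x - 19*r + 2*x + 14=6*r^2 - 14*r + x*(1 - r) + 8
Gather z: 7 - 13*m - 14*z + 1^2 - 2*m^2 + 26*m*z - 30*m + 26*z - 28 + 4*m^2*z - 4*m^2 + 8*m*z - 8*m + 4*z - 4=-6*m^2 - 51*m + z*(4*m^2 + 34*m + 16) - 24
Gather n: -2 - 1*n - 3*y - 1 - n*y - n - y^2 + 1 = n*(-y - 2) - y^2 - 3*y - 2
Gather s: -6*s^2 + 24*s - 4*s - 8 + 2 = -6*s^2 + 20*s - 6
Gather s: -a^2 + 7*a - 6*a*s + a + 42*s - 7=-a^2 + 8*a + s*(42 - 6*a) - 7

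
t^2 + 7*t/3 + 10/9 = (t + 2/3)*(t + 5/3)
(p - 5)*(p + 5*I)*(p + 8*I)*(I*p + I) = I*p^4 - 13*p^3 - 4*I*p^3 + 52*p^2 - 45*I*p^2 + 65*p + 160*I*p + 200*I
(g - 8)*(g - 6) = g^2 - 14*g + 48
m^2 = m^2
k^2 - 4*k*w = k*(k - 4*w)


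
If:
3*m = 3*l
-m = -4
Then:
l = 4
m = 4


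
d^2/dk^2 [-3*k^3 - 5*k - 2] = -18*k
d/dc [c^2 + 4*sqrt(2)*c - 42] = 2*c + 4*sqrt(2)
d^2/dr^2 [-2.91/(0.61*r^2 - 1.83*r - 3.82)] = (-2.165622*r^2 + 6.496866*r + 2.91*(1.22*r - 1.83)*(2.44*r - 3.66) + 13.561764)/(-0.61*r^2 + 1.83*r + 3.82)^3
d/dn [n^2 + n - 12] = 2*n + 1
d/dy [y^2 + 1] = 2*y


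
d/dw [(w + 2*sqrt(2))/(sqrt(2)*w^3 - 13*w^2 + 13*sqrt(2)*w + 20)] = (-2*sqrt(2)*w^3 + w^2 + 52*sqrt(2)*w - 32)/(2*w^6 - 26*sqrt(2)*w^5 + 221*w^4 - 298*sqrt(2)*w^3 - 182*w^2 + 520*sqrt(2)*w + 400)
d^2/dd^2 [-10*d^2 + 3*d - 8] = -20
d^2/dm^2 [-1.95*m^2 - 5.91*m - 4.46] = -3.90000000000000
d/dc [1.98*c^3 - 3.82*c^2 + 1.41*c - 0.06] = 5.94*c^2 - 7.64*c + 1.41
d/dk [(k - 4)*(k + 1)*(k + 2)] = 3*k^2 - 2*k - 10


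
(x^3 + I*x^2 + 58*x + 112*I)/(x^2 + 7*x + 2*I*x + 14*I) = (x^2 - I*x + 56)/(x + 7)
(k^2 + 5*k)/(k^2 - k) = (k + 5)/(k - 1)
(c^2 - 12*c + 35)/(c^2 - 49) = (c - 5)/(c + 7)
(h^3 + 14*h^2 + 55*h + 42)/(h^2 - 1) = (h^2 + 13*h + 42)/(h - 1)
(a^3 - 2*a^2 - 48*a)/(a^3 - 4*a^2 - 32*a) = (a + 6)/(a + 4)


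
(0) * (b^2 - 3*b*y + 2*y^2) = 0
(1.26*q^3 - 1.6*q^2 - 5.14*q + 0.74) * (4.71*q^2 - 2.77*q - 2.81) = 5.9346*q^5 - 11.0262*q^4 - 23.318*q^3 + 22.2192*q^2 + 12.3936*q - 2.0794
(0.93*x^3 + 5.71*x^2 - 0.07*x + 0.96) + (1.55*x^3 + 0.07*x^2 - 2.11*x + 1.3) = 2.48*x^3 + 5.78*x^2 - 2.18*x + 2.26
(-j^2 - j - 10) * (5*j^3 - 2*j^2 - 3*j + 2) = -5*j^5 - 3*j^4 - 45*j^3 + 21*j^2 + 28*j - 20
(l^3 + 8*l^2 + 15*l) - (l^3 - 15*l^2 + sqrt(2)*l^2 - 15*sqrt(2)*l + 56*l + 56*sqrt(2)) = -sqrt(2)*l^2 + 23*l^2 - 41*l + 15*sqrt(2)*l - 56*sqrt(2)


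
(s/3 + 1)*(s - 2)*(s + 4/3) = s^3/3 + 7*s^2/9 - 14*s/9 - 8/3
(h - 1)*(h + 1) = h^2 - 1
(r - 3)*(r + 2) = r^2 - r - 6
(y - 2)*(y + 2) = y^2 - 4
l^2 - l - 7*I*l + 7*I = (l - 1)*(l - 7*I)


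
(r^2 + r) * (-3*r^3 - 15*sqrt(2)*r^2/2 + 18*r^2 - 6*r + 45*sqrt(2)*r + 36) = -3*r^5 - 15*sqrt(2)*r^4/2 + 15*r^4 + 12*r^3 + 75*sqrt(2)*r^3/2 + 30*r^2 + 45*sqrt(2)*r^2 + 36*r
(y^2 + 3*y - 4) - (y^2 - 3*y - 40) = 6*y + 36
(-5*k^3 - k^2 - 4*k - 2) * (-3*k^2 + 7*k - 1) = 15*k^5 - 32*k^4 + 10*k^3 - 21*k^2 - 10*k + 2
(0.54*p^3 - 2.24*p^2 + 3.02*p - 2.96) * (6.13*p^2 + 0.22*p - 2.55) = 3.3102*p^5 - 13.6124*p^4 + 16.6428*p^3 - 11.7684*p^2 - 8.3522*p + 7.548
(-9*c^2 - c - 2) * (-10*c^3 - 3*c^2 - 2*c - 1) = 90*c^5 + 37*c^4 + 41*c^3 + 17*c^2 + 5*c + 2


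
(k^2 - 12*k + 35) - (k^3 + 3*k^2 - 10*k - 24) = -k^3 - 2*k^2 - 2*k + 59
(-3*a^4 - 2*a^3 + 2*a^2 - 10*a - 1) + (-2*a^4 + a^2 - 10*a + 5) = -5*a^4 - 2*a^3 + 3*a^2 - 20*a + 4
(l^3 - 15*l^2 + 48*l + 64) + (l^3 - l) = 2*l^3 - 15*l^2 + 47*l + 64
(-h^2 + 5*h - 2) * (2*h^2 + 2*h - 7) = -2*h^4 + 8*h^3 + 13*h^2 - 39*h + 14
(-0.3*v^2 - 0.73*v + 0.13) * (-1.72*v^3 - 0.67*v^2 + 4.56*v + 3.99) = 0.516*v^5 + 1.4566*v^4 - 1.1025*v^3 - 4.6129*v^2 - 2.3199*v + 0.5187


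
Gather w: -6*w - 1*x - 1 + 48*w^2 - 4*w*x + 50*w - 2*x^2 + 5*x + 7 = 48*w^2 + w*(44 - 4*x) - 2*x^2 + 4*x + 6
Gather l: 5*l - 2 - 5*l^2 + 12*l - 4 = -5*l^2 + 17*l - 6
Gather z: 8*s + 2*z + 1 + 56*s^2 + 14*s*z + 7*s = 56*s^2 + 15*s + z*(14*s + 2) + 1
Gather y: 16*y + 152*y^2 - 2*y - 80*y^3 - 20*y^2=-80*y^3 + 132*y^2 + 14*y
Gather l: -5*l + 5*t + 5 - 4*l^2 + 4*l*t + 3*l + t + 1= -4*l^2 + l*(4*t - 2) + 6*t + 6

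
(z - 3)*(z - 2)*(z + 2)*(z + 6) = z^4 + 3*z^3 - 22*z^2 - 12*z + 72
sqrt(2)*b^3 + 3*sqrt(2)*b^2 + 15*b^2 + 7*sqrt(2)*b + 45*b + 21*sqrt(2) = (b + 3)*(b + 7*sqrt(2))*(sqrt(2)*b + 1)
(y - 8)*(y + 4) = y^2 - 4*y - 32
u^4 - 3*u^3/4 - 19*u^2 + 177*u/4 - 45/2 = (u - 3)*(u - 2)*(u - 3/4)*(u + 5)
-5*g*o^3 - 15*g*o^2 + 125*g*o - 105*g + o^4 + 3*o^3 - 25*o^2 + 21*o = (-5*g + o)*(o - 3)*(o - 1)*(o + 7)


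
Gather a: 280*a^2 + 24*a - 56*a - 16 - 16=280*a^2 - 32*a - 32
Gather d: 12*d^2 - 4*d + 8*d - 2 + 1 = 12*d^2 + 4*d - 1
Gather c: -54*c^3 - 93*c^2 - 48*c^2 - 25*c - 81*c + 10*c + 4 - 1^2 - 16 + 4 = -54*c^3 - 141*c^2 - 96*c - 9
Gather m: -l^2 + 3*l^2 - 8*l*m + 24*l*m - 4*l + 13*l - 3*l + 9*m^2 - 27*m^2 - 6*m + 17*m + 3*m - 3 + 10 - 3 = 2*l^2 + 6*l - 18*m^2 + m*(16*l + 14) + 4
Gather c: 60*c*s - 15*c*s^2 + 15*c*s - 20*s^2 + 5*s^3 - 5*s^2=c*(-15*s^2 + 75*s) + 5*s^3 - 25*s^2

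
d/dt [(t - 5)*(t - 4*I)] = 2*t - 5 - 4*I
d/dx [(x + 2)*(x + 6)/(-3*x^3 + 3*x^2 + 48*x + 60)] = (x^2 + 12*x - 8)/(3*(x^4 - 6*x^3 - 11*x^2 + 60*x + 100))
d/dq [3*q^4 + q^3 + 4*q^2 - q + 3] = 12*q^3 + 3*q^2 + 8*q - 1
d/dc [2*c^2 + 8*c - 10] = 4*c + 8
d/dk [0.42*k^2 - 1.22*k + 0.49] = 0.84*k - 1.22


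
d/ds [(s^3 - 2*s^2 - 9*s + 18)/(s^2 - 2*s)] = 1 + 9/s^2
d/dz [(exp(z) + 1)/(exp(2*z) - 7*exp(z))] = (-exp(2*z) - 2*exp(z) + 7)*exp(-z)/(exp(2*z) - 14*exp(z) + 49)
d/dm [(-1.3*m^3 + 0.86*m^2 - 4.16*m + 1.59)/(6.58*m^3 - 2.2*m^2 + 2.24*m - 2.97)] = (-2.7988*m^4 + 48.9216*m^3 - 27.0292*m^2 + 1.8876*m + 8.7936)/(43.2964*m^6 - 28.952*m^5 + 34.3184*m^4 - 48.9412*m^3 + 18.0856*m^2 - 13.3056*m + 8.8209)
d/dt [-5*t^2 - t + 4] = -10*t - 1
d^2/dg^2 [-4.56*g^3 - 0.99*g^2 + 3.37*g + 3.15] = -27.36*g - 1.98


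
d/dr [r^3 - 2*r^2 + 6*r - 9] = 3*r^2 - 4*r + 6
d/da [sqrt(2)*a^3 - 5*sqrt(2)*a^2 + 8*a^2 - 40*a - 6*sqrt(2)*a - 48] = 3*sqrt(2)*a^2 - 10*sqrt(2)*a + 16*a - 40 - 6*sqrt(2)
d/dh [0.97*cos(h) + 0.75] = -0.97*sin(h)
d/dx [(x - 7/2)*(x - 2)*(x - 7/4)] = 3*x^2 - 29*x/2 + 133/8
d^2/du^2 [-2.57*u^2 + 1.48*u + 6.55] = -5.14000000000000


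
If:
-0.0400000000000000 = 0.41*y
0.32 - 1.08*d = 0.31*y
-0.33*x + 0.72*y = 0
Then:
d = 0.32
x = -0.21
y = -0.10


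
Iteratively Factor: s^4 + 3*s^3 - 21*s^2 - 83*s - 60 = (s + 4)*(s^3 - s^2 - 17*s - 15) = (s + 3)*(s + 4)*(s^2 - 4*s - 5) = (s - 5)*(s + 3)*(s + 4)*(s + 1)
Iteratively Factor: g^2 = (g)*(g)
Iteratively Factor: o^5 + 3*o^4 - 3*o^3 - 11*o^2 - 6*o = (o - 2)*(o^4 + 5*o^3 + 7*o^2 + 3*o) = (o - 2)*(o + 1)*(o^3 + 4*o^2 + 3*o) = (o - 2)*(o + 1)*(o + 3)*(o^2 + o) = (o - 2)*(o + 1)^2*(o + 3)*(o)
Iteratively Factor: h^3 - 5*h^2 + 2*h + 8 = (h - 2)*(h^2 - 3*h - 4) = (h - 2)*(h + 1)*(h - 4)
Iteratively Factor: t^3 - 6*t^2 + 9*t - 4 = (t - 4)*(t^2 - 2*t + 1) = (t - 4)*(t - 1)*(t - 1)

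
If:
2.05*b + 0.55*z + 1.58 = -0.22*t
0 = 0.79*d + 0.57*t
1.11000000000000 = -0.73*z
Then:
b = -0.107317073170732*t - 0.362779819579018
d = -0.721518987341772*t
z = -1.52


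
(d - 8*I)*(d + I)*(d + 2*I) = d^3 - 5*I*d^2 + 22*d + 16*I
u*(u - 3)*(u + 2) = u^3 - u^2 - 6*u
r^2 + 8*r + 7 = (r + 1)*(r + 7)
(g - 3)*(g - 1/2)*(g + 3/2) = g^3 - 2*g^2 - 15*g/4 + 9/4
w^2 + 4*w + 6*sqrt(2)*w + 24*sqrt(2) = (w + 4)*(w + 6*sqrt(2))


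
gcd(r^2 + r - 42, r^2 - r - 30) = r - 6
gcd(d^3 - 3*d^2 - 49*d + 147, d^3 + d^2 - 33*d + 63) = d^2 + 4*d - 21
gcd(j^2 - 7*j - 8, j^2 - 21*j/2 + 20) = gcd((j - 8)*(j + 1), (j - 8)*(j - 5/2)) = j - 8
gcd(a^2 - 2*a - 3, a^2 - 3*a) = a - 3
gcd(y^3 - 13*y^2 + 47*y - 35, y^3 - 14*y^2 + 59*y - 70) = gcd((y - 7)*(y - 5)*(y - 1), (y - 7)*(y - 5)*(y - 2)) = y^2 - 12*y + 35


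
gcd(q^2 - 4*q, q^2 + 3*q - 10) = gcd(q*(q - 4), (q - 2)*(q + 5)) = 1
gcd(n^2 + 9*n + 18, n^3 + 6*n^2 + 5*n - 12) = n + 3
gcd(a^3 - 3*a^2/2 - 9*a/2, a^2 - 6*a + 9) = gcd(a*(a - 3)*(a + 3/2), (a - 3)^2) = a - 3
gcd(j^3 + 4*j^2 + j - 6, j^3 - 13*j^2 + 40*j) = 1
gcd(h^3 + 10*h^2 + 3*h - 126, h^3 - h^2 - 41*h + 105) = h^2 + 4*h - 21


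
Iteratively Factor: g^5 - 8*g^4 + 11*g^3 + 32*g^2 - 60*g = (g - 5)*(g^4 - 3*g^3 - 4*g^2 + 12*g) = (g - 5)*(g - 2)*(g^3 - g^2 - 6*g) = g*(g - 5)*(g - 2)*(g^2 - g - 6) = g*(g - 5)*(g - 2)*(g + 2)*(g - 3)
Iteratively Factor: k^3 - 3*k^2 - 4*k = (k + 1)*(k^2 - 4*k) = k*(k + 1)*(k - 4)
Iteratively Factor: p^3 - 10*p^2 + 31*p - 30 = (p - 2)*(p^2 - 8*p + 15) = (p - 3)*(p - 2)*(p - 5)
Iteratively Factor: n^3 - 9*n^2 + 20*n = (n - 4)*(n^2 - 5*n) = n*(n - 4)*(n - 5)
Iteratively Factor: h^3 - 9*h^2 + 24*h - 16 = (h - 1)*(h^2 - 8*h + 16) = (h - 4)*(h - 1)*(h - 4)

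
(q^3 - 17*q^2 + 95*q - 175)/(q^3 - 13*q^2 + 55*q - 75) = (q - 7)/(q - 3)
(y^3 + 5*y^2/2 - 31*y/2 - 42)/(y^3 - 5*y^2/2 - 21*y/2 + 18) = (2*y + 7)/(2*y - 3)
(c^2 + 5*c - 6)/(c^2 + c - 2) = (c + 6)/(c + 2)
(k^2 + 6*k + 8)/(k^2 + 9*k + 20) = (k + 2)/(k + 5)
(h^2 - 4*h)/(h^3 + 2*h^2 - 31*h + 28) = h/(h^2 + 6*h - 7)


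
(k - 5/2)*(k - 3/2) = k^2 - 4*k + 15/4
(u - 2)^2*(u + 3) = u^3 - u^2 - 8*u + 12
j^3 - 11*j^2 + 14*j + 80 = (j - 8)*(j - 5)*(j + 2)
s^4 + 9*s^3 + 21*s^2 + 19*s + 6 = (s + 1)^3*(s + 6)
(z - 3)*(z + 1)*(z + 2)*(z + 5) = z^4 + 5*z^3 - 7*z^2 - 41*z - 30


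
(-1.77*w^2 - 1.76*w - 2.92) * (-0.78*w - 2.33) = 1.3806*w^3 + 5.4969*w^2 + 6.3784*w + 6.8036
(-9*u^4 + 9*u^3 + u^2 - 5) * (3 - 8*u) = 72*u^5 - 99*u^4 + 19*u^3 + 3*u^2 + 40*u - 15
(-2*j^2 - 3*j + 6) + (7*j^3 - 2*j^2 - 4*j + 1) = 7*j^3 - 4*j^2 - 7*j + 7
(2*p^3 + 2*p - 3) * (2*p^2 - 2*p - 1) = 4*p^5 - 4*p^4 + 2*p^3 - 10*p^2 + 4*p + 3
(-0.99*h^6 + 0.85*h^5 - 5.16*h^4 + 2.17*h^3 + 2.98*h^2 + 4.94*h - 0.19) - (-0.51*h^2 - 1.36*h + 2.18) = -0.99*h^6 + 0.85*h^5 - 5.16*h^4 + 2.17*h^3 + 3.49*h^2 + 6.3*h - 2.37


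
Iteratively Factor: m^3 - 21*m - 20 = (m + 4)*(m^2 - 4*m - 5) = (m - 5)*(m + 4)*(m + 1)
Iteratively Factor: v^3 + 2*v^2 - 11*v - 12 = (v - 3)*(v^2 + 5*v + 4) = (v - 3)*(v + 4)*(v + 1)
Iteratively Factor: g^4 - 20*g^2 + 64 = (g + 4)*(g^3 - 4*g^2 - 4*g + 16) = (g + 2)*(g + 4)*(g^2 - 6*g + 8) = (g - 4)*(g + 2)*(g + 4)*(g - 2)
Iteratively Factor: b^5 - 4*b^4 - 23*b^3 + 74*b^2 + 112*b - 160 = (b - 5)*(b^4 + b^3 - 18*b^2 - 16*b + 32) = (b - 5)*(b + 2)*(b^3 - b^2 - 16*b + 16) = (b - 5)*(b - 1)*(b + 2)*(b^2 - 16) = (b - 5)*(b - 4)*(b - 1)*(b + 2)*(b + 4)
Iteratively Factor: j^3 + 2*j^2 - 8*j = (j + 4)*(j^2 - 2*j) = j*(j + 4)*(j - 2)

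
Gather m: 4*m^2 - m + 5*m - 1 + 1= 4*m^2 + 4*m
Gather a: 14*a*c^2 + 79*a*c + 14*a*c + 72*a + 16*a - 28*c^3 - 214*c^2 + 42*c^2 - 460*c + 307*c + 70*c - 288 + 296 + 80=a*(14*c^2 + 93*c + 88) - 28*c^3 - 172*c^2 - 83*c + 88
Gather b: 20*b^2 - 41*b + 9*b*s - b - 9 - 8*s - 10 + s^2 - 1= 20*b^2 + b*(9*s - 42) + s^2 - 8*s - 20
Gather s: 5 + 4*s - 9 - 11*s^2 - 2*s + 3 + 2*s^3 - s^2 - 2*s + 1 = 2*s^3 - 12*s^2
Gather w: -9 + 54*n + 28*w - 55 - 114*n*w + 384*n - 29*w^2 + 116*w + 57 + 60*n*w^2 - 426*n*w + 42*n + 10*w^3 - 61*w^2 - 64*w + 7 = 480*n + 10*w^3 + w^2*(60*n - 90) + w*(80 - 540*n)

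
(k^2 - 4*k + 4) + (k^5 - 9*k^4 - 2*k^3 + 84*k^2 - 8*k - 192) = k^5 - 9*k^4 - 2*k^3 + 85*k^2 - 12*k - 188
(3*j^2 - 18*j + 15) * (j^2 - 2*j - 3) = 3*j^4 - 24*j^3 + 42*j^2 + 24*j - 45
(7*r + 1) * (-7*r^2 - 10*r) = -49*r^3 - 77*r^2 - 10*r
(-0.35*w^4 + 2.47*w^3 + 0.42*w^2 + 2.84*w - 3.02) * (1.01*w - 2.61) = -0.3535*w^5 + 3.4082*w^4 - 6.0225*w^3 + 1.7722*w^2 - 10.4626*w + 7.8822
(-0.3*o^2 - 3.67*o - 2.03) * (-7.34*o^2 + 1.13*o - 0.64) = 2.202*o^4 + 26.5988*o^3 + 10.9451*o^2 + 0.0549000000000008*o + 1.2992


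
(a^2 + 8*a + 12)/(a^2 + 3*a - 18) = (a + 2)/(a - 3)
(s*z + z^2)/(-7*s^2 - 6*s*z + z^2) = z/(-7*s + z)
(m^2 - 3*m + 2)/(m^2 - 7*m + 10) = (m - 1)/(m - 5)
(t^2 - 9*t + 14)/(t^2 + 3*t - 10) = (t - 7)/(t + 5)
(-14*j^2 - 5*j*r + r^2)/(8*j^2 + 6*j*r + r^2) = (-7*j + r)/(4*j + r)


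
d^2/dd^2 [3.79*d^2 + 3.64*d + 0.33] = 7.58000000000000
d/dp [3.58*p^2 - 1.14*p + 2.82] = 7.16*p - 1.14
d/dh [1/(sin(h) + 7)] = -cos(h)/(sin(h) + 7)^2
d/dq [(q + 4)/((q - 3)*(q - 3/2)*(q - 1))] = 2*(-4*q^3 - 13*q^2 + 88*q - 81)/(4*q^6 - 44*q^5 + 193*q^4 - 432*q^3 + 522*q^2 - 324*q + 81)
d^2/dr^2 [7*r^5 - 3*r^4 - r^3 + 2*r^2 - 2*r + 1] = 140*r^3 - 36*r^2 - 6*r + 4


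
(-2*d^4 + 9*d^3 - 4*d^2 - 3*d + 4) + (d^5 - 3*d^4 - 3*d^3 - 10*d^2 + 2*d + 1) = d^5 - 5*d^4 + 6*d^3 - 14*d^2 - d + 5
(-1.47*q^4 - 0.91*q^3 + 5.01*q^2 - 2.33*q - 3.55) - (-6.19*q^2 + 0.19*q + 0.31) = -1.47*q^4 - 0.91*q^3 + 11.2*q^2 - 2.52*q - 3.86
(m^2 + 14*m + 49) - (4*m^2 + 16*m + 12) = -3*m^2 - 2*m + 37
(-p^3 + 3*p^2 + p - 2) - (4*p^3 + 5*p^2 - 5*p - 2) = -5*p^3 - 2*p^2 + 6*p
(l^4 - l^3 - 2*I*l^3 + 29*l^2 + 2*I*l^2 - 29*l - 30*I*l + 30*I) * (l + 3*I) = l^5 - l^4 + I*l^4 + 35*l^3 - I*l^3 - 35*l^2 + 57*I*l^2 + 90*l - 57*I*l - 90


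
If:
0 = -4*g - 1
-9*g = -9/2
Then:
No Solution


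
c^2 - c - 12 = (c - 4)*(c + 3)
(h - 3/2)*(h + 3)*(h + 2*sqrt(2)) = h^3 + 3*h^2/2 + 2*sqrt(2)*h^2 - 9*h/2 + 3*sqrt(2)*h - 9*sqrt(2)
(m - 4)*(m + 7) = m^2 + 3*m - 28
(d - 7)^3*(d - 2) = d^4 - 23*d^3 + 189*d^2 - 637*d + 686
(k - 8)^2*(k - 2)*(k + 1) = k^4 - 17*k^3 + 78*k^2 - 32*k - 128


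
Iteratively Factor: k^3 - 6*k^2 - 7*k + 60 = (k + 3)*(k^2 - 9*k + 20) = (k - 5)*(k + 3)*(k - 4)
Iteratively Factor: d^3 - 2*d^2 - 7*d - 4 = (d + 1)*(d^2 - 3*d - 4) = (d + 1)^2*(d - 4)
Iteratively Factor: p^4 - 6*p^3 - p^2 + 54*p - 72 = (p - 4)*(p^3 - 2*p^2 - 9*p + 18) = (p - 4)*(p - 3)*(p^2 + p - 6) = (p - 4)*(p - 3)*(p + 3)*(p - 2)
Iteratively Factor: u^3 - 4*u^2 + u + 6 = (u - 3)*(u^2 - u - 2) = (u - 3)*(u + 1)*(u - 2)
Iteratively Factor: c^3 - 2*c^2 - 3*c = (c)*(c^2 - 2*c - 3) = c*(c - 3)*(c + 1)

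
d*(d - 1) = d^2 - d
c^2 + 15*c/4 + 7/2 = (c + 7/4)*(c + 2)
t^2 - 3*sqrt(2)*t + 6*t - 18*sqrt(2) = (t + 6)*(t - 3*sqrt(2))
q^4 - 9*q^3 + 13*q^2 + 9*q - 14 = (q - 7)*(q - 2)*(q - 1)*(q + 1)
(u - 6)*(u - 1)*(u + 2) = u^3 - 5*u^2 - 8*u + 12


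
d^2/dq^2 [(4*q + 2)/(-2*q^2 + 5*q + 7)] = 4*((2*q + 1)*(4*q - 5)^2 + 4*(3*q - 2)*(-2*q^2 + 5*q + 7))/(-2*q^2 + 5*q + 7)^3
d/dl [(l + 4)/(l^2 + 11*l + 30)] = (l^2 + 11*l - (l + 4)*(2*l + 11) + 30)/(l^2 + 11*l + 30)^2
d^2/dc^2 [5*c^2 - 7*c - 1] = 10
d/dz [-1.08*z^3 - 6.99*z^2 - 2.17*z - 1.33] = -3.24*z^2 - 13.98*z - 2.17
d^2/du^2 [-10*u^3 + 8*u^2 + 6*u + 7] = 16 - 60*u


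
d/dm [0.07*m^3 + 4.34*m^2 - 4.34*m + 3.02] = 0.21*m^2 + 8.68*m - 4.34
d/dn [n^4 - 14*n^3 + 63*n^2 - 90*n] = 4*n^3 - 42*n^2 + 126*n - 90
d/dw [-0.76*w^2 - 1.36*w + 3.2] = -1.52*w - 1.36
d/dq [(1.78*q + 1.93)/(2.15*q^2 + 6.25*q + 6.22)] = (3.827*q^2 + 11.125*q - (1.78*q + 1.93)*(4.3*q + 6.25) + 11.0716)/(2.15*q^2 + 6.25*q + 6.22)^2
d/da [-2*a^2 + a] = 1 - 4*a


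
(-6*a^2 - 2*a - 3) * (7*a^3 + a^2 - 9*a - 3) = -42*a^5 - 20*a^4 + 31*a^3 + 33*a^2 + 33*a + 9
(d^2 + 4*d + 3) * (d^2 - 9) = d^4 + 4*d^3 - 6*d^2 - 36*d - 27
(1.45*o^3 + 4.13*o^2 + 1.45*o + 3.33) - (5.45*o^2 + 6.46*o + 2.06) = 1.45*o^3 - 1.32*o^2 - 5.01*o + 1.27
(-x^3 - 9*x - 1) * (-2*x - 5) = 2*x^4 + 5*x^3 + 18*x^2 + 47*x + 5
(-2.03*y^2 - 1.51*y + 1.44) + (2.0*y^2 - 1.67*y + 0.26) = -0.0299999999999998*y^2 - 3.18*y + 1.7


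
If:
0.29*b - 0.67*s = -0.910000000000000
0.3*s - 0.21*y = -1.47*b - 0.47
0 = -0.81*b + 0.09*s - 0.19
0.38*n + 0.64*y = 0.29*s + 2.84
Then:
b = -0.09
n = 2.57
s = 1.32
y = 3.51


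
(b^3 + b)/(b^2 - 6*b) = (b^2 + 1)/(b - 6)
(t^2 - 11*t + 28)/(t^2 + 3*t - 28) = (t - 7)/(t + 7)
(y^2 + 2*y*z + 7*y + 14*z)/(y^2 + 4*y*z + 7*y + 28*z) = (y + 2*z)/(y + 4*z)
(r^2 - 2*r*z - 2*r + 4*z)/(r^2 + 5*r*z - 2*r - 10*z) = (r - 2*z)/(r + 5*z)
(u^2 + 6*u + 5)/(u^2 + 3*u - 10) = (u + 1)/(u - 2)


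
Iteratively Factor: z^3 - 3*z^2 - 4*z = (z + 1)*(z^2 - 4*z) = (z - 4)*(z + 1)*(z)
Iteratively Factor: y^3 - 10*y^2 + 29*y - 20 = (y - 4)*(y^2 - 6*y + 5) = (y - 5)*(y - 4)*(y - 1)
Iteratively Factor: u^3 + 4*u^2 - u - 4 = (u + 1)*(u^2 + 3*u - 4) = (u + 1)*(u + 4)*(u - 1)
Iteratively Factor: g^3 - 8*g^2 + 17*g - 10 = (g - 1)*(g^2 - 7*g + 10) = (g - 5)*(g - 1)*(g - 2)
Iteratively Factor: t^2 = (t)*(t)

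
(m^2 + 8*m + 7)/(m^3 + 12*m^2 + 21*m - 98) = (m + 1)/(m^2 + 5*m - 14)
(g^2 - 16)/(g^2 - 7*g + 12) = (g + 4)/(g - 3)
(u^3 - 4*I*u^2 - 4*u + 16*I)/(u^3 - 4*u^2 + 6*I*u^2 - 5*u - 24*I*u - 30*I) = (u^3 - 4*I*u^2 - 4*u + 16*I)/(u^3 + u^2*(-4 + 6*I) + u*(-5 - 24*I) - 30*I)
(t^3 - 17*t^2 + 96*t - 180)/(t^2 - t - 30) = (t^2 - 11*t + 30)/(t + 5)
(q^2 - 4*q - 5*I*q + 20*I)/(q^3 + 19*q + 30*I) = (q - 4)/(q^2 + 5*I*q - 6)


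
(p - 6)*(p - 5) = p^2 - 11*p + 30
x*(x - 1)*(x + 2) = x^3 + x^2 - 2*x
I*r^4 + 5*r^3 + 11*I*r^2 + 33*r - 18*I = (r - 6*I)*(r - I)*(r + 3*I)*(I*r + 1)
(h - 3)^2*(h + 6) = h^3 - 27*h + 54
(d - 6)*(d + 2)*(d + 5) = d^3 + d^2 - 32*d - 60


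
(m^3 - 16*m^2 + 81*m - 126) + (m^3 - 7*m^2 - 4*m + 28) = 2*m^3 - 23*m^2 + 77*m - 98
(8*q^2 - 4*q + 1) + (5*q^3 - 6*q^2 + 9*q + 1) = 5*q^3 + 2*q^2 + 5*q + 2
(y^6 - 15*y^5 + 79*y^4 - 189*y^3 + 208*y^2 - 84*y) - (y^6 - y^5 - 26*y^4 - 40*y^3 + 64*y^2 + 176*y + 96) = -14*y^5 + 105*y^4 - 149*y^3 + 144*y^2 - 260*y - 96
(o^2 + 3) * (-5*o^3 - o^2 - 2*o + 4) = -5*o^5 - o^4 - 17*o^3 + o^2 - 6*o + 12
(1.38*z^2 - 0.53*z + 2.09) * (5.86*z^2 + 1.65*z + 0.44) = 8.0868*z^4 - 0.828800000000001*z^3 + 11.9801*z^2 + 3.2153*z + 0.9196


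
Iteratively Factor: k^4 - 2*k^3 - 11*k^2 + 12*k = (k)*(k^3 - 2*k^2 - 11*k + 12) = k*(k - 1)*(k^2 - k - 12) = k*(k - 1)*(k + 3)*(k - 4)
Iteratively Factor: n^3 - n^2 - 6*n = (n - 3)*(n^2 + 2*n) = (n - 3)*(n + 2)*(n)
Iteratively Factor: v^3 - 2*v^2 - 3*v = (v - 3)*(v^2 + v) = v*(v - 3)*(v + 1)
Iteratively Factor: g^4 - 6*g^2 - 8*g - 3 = (g + 1)*(g^3 - g^2 - 5*g - 3) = (g + 1)^2*(g^2 - 2*g - 3) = (g - 3)*(g + 1)^2*(g + 1)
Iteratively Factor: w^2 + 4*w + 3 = (w + 1)*(w + 3)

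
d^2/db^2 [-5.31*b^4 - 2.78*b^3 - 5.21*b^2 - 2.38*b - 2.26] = -63.72*b^2 - 16.68*b - 10.42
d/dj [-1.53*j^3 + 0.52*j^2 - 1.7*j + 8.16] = -4.59*j^2 + 1.04*j - 1.7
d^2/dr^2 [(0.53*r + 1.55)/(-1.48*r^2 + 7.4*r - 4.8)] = (-(0.53*r + 1.55)*(2.96*r - 7.4)*(5.92*r - 14.8) + (4.7064*r - 3.256)*(1.48*r^2 - 7.4*r + 4.8))/(1.48*r^2 - 7.4*r + 4.8)^3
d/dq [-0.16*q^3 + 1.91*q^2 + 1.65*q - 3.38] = -0.48*q^2 + 3.82*q + 1.65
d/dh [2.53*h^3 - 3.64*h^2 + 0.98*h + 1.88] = 7.59*h^2 - 7.28*h + 0.98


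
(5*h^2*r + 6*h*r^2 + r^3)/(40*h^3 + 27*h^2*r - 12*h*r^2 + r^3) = r*(5*h + r)/(40*h^2 - 13*h*r + r^2)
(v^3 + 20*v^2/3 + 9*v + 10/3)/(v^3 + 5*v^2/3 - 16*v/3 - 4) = (v^2 + 6*v + 5)/(v^2 + v - 6)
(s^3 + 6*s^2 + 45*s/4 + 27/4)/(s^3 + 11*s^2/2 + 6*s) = (2*s^2 + 9*s + 9)/(2*s*(s + 4))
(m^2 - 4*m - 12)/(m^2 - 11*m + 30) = (m + 2)/(m - 5)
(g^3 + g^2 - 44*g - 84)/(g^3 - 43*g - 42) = (g + 2)/(g + 1)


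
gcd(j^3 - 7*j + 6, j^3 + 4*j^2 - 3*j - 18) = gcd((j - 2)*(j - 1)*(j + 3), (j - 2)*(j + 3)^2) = j^2 + j - 6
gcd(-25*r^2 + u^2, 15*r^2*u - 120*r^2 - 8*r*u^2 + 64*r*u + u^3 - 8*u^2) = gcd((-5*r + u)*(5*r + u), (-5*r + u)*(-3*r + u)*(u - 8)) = 5*r - u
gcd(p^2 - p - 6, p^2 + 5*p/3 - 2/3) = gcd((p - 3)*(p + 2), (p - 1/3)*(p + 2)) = p + 2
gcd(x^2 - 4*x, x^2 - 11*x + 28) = x - 4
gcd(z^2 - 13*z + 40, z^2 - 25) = z - 5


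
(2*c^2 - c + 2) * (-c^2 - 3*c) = -2*c^4 - 5*c^3 + c^2 - 6*c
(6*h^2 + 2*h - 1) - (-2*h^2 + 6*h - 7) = 8*h^2 - 4*h + 6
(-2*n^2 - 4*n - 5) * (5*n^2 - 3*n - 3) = -10*n^4 - 14*n^3 - 7*n^2 + 27*n + 15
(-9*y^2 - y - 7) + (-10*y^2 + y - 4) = -19*y^2 - 11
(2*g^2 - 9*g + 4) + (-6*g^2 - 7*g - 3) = -4*g^2 - 16*g + 1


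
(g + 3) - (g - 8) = 11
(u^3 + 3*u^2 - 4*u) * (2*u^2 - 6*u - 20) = 2*u^5 - 46*u^3 - 36*u^2 + 80*u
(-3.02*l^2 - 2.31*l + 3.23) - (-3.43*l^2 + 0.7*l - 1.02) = 0.41*l^2 - 3.01*l + 4.25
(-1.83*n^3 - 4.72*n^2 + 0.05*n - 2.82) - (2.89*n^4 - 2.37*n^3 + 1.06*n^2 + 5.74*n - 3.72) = -2.89*n^4 + 0.54*n^3 - 5.78*n^2 - 5.69*n + 0.9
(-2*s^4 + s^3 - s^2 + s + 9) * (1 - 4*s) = 8*s^5 - 6*s^4 + 5*s^3 - 5*s^2 - 35*s + 9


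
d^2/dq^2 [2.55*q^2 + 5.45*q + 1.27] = 5.10000000000000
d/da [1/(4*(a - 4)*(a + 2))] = (1 - a)/(2*(a^4 - 4*a^3 - 12*a^2 + 32*a + 64))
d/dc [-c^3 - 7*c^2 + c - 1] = -3*c^2 - 14*c + 1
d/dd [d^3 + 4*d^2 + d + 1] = 3*d^2 + 8*d + 1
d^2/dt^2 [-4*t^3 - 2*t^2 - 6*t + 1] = -24*t - 4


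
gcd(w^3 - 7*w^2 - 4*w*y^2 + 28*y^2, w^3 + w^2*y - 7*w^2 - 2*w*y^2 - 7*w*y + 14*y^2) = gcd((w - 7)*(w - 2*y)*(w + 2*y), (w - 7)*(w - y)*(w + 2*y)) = w^2 + 2*w*y - 7*w - 14*y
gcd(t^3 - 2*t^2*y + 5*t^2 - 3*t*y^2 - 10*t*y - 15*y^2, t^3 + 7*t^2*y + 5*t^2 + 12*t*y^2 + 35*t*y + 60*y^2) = t + 5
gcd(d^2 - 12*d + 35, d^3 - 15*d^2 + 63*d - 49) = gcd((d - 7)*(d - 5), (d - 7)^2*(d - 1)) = d - 7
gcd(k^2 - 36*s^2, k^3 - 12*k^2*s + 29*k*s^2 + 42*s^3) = -k + 6*s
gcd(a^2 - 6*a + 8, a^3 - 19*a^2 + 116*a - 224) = a - 4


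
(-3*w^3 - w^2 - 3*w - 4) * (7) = -21*w^3 - 7*w^2 - 21*w - 28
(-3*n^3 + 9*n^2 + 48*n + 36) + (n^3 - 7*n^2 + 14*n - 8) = -2*n^3 + 2*n^2 + 62*n + 28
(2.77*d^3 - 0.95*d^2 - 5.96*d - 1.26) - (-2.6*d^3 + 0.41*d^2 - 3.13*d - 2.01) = 5.37*d^3 - 1.36*d^2 - 2.83*d + 0.75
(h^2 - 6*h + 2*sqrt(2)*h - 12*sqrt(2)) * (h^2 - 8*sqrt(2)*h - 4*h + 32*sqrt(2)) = h^4 - 10*h^3 - 6*sqrt(2)*h^3 - 8*h^2 + 60*sqrt(2)*h^2 - 144*sqrt(2)*h + 320*h - 768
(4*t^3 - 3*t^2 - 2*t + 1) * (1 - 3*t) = -12*t^4 + 13*t^3 + 3*t^2 - 5*t + 1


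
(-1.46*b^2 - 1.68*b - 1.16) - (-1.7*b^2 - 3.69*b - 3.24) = 0.24*b^2 + 2.01*b + 2.08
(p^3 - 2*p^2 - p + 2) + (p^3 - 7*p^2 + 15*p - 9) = 2*p^3 - 9*p^2 + 14*p - 7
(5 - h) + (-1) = 4 - h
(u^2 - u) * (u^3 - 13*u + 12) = u^5 - u^4 - 13*u^3 + 25*u^2 - 12*u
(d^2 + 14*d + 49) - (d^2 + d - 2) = 13*d + 51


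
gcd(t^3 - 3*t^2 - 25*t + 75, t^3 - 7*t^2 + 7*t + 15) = t^2 - 8*t + 15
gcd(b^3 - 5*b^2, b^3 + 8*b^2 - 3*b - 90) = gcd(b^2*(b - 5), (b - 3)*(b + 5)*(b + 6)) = 1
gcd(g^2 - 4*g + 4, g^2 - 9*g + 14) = g - 2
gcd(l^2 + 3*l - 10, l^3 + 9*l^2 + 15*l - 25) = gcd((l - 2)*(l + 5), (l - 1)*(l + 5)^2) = l + 5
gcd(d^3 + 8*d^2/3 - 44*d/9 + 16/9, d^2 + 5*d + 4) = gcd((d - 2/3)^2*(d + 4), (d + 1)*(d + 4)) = d + 4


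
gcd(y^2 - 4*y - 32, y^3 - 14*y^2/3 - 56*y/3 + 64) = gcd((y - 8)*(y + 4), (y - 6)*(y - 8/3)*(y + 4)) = y + 4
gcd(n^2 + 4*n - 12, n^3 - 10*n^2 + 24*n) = 1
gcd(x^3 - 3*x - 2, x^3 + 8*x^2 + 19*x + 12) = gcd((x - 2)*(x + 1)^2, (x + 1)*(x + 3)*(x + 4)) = x + 1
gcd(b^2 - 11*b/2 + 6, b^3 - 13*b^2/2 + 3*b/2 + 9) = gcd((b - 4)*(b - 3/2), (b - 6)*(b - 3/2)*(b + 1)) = b - 3/2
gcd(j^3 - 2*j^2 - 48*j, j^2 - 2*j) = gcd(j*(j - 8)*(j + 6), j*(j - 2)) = j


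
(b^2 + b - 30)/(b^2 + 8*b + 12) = (b - 5)/(b + 2)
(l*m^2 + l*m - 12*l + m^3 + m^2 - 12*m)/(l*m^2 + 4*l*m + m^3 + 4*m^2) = (m - 3)/m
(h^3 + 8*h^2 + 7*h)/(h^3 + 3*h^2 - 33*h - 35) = h/(h - 5)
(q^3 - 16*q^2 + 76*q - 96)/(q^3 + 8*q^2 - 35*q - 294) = (q^2 - 10*q + 16)/(q^2 + 14*q + 49)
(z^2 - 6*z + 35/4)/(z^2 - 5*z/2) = (z - 7/2)/z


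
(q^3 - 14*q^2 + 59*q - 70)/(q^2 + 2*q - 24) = (q^3 - 14*q^2 + 59*q - 70)/(q^2 + 2*q - 24)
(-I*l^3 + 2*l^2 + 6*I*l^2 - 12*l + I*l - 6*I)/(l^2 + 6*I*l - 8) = (-I*l^3 + l^2*(2 + 6*I) + l*(-12 + I) - 6*I)/(l^2 + 6*I*l - 8)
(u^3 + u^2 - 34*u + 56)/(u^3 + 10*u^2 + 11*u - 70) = (u - 4)/(u + 5)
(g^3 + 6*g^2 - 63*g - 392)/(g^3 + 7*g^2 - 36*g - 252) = (g^2 - g - 56)/(g^2 - 36)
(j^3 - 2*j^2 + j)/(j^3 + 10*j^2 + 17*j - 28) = j*(j - 1)/(j^2 + 11*j + 28)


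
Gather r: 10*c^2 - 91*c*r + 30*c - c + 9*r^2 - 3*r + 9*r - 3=10*c^2 + 29*c + 9*r^2 + r*(6 - 91*c) - 3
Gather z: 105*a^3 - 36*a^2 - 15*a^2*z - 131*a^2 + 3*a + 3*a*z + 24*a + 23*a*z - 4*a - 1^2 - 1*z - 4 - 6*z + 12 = 105*a^3 - 167*a^2 + 23*a + z*(-15*a^2 + 26*a - 7) + 7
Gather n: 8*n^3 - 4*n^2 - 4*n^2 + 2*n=8*n^3 - 8*n^2 + 2*n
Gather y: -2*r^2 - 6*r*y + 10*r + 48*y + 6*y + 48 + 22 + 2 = -2*r^2 + 10*r + y*(54 - 6*r) + 72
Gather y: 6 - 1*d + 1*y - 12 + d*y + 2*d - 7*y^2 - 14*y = d - 7*y^2 + y*(d - 13) - 6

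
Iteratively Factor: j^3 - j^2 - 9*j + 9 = (j + 3)*(j^2 - 4*j + 3) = (j - 1)*(j + 3)*(j - 3)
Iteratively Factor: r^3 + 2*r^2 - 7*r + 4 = (r + 4)*(r^2 - 2*r + 1) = (r - 1)*(r + 4)*(r - 1)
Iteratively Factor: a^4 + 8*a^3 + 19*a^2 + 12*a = (a + 1)*(a^3 + 7*a^2 + 12*a) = (a + 1)*(a + 3)*(a^2 + 4*a) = (a + 1)*(a + 3)*(a + 4)*(a)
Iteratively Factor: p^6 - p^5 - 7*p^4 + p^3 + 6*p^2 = (p + 2)*(p^5 - 3*p^4 - p^3 + 3*p^2) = (p - 1)*(p + 2)*(p^4 - 2*p^3 - 3*p^2) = (p - 1)*(p + 1)*(p + 2)*(p^3 - 3*p^2) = (p - 3)*(p - 1)*(p + 1)*(p + 2)*(p^2) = p*(p - 3)*(p - 1)*(p + 1)*(p + 2)*(p)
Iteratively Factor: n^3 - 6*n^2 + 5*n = (n - 5)*(n^2 - n) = (n - 5)*(n - 1)*(n)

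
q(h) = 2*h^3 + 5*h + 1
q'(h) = 6*h^2 + 5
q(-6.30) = -530.59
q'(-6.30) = 243.14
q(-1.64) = -16.02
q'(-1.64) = 21.14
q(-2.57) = -45.80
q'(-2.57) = 44.63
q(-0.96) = -5.57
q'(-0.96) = 10.53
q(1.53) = 15.81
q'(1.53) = 19.05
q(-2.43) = -39.85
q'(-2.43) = 40.43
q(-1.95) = -23.58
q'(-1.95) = 27.82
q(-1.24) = -9.01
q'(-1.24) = 14.23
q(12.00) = 3517.00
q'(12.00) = 869.00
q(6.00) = 463.00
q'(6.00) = 221.00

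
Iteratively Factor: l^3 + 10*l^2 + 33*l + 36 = (l + 4)*(l^2 + 6*l + 9) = (l + 3)*(l + 4)*(l + 3)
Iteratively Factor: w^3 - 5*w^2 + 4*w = (w - 4)*(w^2 - w) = w*(w - 4)*(w - 1)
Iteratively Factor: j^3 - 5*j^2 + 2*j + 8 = (j - 4)*(j^2 - j - 2) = (j - 4)*(j - 2)*(j + 1)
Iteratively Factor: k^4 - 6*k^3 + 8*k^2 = (k)*(k^3 - 6*k^2 + 8*k) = k^2*(k^2 - 6*k + 8) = k^2*(k - 2)*(k - 4)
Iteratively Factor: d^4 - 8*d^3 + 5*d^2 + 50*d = (d - 5)*(d^3 - 3*d^2 - 10*d) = (d - 5)*(d + 2)*(d^2 - 5*d) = d*(d - 5)*(d + 2)*(d - 5)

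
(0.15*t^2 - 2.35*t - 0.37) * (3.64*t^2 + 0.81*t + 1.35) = 0.546*t^4 - 8.4325*t^3 - 3.0478*t^2 - 3.4722*t - 0.4995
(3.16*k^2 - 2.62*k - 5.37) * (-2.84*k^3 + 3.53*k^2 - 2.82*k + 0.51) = -8.9744*k^5 + 18.5956*k^4 - 2.909*k^3 - 9.9561*k^2 + 13.8072*k - 2.7387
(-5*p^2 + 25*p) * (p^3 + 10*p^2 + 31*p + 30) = -5*p^5 - 25*p^4 + 95*p^3 + 625*p^2 + 750*p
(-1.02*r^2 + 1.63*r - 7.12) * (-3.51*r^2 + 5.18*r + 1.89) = 3.5802*r^4 - 11.0049*r^3 + 31.5068*r^2 - 33.8009*r - 13.4568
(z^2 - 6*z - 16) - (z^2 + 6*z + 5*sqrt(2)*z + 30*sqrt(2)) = -12*z - 5*sqrt(2)*z - 30*sqrt(2) - 16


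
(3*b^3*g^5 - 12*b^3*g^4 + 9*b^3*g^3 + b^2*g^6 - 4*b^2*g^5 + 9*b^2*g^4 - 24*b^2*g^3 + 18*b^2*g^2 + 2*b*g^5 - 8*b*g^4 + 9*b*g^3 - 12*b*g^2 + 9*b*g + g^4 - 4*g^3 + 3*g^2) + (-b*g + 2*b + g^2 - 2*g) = 3*b^3*g^5 - 12*b^3*g^4 + 9*b^3*g^3 + b^2*g^6 - 4*b^2*g^5 + 9*b^2*g^4 - 24*b^2*g^3 + 18*b^2*g^2 + 2*b*g^5 - 8*b*g^4 + 9*b*g^3 - 12*b*g^2 + 8*b*g + 2*b + g^4 - 4*g^3 + 4*g^2 - 2*g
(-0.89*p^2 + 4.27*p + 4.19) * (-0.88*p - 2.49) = 0.7832*p^3 - 1.5415*p^2 - 14.3195*p - 10.4331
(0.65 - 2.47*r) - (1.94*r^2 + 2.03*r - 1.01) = -1.94*r^2 - 4.5*r + 1.66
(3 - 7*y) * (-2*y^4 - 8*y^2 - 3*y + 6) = 14*y^5 - 6*y^4 + 56*y^3 - 3*y^2 - 51*y + 18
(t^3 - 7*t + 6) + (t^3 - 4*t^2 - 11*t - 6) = 2*t^3 - 4*t^2 - 18*t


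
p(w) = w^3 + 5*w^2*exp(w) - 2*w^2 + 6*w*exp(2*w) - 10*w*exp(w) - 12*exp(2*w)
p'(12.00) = 3337744944646.18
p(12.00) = 1589444982105.46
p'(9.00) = 5912598147.51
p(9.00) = 2760271742.21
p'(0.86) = -59.00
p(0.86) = -50.63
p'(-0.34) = -16.19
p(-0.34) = -4.55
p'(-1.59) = 12.94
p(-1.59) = -4.15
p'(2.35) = 1313.31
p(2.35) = 275.94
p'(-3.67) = 56.51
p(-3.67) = -73.74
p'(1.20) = -49.46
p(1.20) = -70.00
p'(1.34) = -31.88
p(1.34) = -75.83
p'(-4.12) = 68.60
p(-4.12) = -101.85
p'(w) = 5*w^2*exp(w) + 3*w^2 + 12*w*exp(2*w) - 4*w - 18*exp(2*w) - 10*exp(w)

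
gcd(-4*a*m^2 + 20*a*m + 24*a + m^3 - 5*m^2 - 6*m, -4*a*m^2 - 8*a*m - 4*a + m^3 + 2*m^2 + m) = 4*a*m + 4*a - m^2 - m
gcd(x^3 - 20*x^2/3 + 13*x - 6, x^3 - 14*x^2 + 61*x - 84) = x - 3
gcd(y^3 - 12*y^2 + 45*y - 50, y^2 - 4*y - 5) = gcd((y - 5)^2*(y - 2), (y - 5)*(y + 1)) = y - 5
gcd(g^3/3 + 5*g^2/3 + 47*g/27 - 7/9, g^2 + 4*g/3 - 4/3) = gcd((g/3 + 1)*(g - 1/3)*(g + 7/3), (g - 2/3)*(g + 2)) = 1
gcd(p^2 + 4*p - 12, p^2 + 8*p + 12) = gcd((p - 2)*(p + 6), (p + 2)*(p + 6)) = p + 6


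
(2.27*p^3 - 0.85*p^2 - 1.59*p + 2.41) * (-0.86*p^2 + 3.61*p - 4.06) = -1.9522*p^5 + 8.9257*p^4 - 10.9173*p^3 - 4.3615*p^2 + 15.1555*p - 9.7846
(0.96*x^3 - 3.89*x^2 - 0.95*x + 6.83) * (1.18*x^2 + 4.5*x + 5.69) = 1.1328*x^5 - 0.2702*x^4 - 13.1636*x^3 - 18.3497*x^2 + 25.3295*x + 38.8627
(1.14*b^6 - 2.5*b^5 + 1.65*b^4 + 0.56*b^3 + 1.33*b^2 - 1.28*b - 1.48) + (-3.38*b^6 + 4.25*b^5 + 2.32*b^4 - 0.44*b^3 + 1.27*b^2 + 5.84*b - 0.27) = -2.24*b^6 + 1.75*b^5 + 3.97*b^4 + 0.12*b^3 + 2.6*b^2 + 4.56*b - 1.75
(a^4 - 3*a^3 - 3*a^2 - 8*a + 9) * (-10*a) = -10*a^5 + 30*a^4 + 30*a^3 + 80*a^2 - 90*a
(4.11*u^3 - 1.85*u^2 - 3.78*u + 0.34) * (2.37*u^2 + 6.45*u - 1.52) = 9.7407*u^5 + 22.125*u^4 - 27.1383*u^3 - 20.7632*u^2 + 7.9386*u - 0.5168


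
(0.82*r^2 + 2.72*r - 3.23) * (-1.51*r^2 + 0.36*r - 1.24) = -1.2382*r^4 - 3.812*r^3 + 4.8397*r^2 - 4.5356*r + 4.0052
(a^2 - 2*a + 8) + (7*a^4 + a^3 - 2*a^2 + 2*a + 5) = 7*a^4 + a^3 - a^2 + 13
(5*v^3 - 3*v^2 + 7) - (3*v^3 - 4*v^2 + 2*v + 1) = 2*v^3 + v^2 - 2*v + 6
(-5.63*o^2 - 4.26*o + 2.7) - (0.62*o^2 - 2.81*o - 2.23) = -6.25*o^2 - 1.45*o + 4.93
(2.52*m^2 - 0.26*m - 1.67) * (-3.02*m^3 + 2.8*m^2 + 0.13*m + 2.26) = -7.6104*m^5 + 7.8412*m^4 + 4.643*m^3 + 0.9854*m^2 - 0.8047*m - 3.7742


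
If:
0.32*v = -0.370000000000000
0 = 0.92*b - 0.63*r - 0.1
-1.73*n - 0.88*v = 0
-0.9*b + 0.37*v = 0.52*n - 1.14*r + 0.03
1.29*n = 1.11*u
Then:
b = 1.24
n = 0.59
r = 1.64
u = 0.68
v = -1.16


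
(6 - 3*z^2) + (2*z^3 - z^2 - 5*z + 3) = 2*z^3 - 4*z^2 - 5*z + 9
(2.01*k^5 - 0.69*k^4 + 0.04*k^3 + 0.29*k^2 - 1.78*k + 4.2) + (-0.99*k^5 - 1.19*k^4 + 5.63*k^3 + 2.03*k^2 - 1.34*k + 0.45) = 1.02*k^5 - 1.88*k^4 + 5.67*k^3 + 2.32*k^2 - 3.12*k + 4.65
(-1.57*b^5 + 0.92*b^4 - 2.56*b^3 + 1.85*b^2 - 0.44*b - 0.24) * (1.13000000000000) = -1.7741*b^5 + 1.0396*b^4 - 2.8928*b^3 + 2.0905*b^2 - 0.4972*b - 0.2712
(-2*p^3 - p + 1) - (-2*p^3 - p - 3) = 4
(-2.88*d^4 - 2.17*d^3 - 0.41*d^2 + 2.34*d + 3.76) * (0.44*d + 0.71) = -1.2672*d^5 - 2.9996*d^4 - 1.7211*d^3 + 0.7385*d^2 + 3.3158*d + 2.6696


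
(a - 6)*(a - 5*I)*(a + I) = a^3 - 6*a^2 - 4*I*a^2 + 5*a + 24*I*a - 30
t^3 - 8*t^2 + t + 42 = (t - 7)*(t - 3)*(t + 2)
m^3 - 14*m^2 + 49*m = m*(m - 7)^2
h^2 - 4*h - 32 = (h - 8)*(h + 4)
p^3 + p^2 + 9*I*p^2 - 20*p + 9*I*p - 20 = (p + 1)*(p + 4*I)*(p + 5*I)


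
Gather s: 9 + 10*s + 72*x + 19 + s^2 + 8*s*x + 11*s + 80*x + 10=s^2 + s*(8*x + 21) + 152*x + 38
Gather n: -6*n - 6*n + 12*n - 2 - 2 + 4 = 0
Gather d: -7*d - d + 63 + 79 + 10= 152 - 8*d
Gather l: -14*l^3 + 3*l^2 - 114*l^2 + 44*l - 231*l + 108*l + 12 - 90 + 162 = -14*l^3 - 111*l^2 - 79*l + 84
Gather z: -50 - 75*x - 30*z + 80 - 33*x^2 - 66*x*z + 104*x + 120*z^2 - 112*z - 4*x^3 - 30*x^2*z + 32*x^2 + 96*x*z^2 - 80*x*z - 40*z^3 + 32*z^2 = -4*x^3 - x^2 + 29*x - 40*z^3 + z^2*(96*x + 152) + z*(-30*x^2 - 146*x - 142) + 30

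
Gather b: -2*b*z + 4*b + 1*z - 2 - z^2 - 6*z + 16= b*(4 - 2*z) - z^2 - 5*z + 14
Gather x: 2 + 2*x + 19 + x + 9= 3*x + 30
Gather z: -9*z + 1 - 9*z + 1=2 - 18*z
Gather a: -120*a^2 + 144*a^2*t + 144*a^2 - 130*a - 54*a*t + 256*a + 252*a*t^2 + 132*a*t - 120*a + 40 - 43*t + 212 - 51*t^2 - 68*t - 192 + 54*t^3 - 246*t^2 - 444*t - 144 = a^2*(144*t + 24) + a*(252*t^2 + 78*t + 6) + 54*t^3 - 297*t^2 - 555*t - 84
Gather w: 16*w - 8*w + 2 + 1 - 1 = 8*w + 2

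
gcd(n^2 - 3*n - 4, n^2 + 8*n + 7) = n + 1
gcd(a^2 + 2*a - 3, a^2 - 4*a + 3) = a - 1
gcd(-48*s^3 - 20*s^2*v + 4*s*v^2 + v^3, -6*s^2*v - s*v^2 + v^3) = 2*s + v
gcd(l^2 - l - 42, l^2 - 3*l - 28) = l - 7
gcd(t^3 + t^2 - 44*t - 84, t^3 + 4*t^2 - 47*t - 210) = t^2 - t - 42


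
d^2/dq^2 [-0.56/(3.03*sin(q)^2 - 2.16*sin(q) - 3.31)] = (-20.565216*sin(q)^4 + 10.995264*sin(q)^3 + 5.769456*sin(q)^2 - 17.986752*sin(q) + 16.458288)/(-3.03*sin(q)^2 + 2.16*sin(q) + 3.31)^3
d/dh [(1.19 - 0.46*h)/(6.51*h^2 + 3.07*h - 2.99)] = (2.9946*h^2 - 15.4938*h - 2.2779)/(42.3801*h^4 + 39.9714*h^3 - 29.5049*h^2 - 18.3586*h + 8.9401)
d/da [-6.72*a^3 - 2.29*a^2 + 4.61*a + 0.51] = -20.16*a^2 - 4.58*a + 4.61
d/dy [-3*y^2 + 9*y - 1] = 9 - 6*y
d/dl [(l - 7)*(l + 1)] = 2*l - 6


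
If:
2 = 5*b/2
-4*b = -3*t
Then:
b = 4/5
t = 16/15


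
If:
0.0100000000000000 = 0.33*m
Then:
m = 0.03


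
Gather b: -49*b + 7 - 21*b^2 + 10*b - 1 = -21*b^2 - 39*b + 6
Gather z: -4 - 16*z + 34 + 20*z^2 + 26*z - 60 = 20*z^2 + 10*z - 30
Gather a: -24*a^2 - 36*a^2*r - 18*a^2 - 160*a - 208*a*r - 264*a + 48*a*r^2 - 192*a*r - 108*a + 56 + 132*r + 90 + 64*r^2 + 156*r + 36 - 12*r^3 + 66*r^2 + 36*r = a^2*(-36*r - 42) + a*(48*r^2 - 400*r - 532) - 12*r^3 + 130*r^2 + 324*r + 182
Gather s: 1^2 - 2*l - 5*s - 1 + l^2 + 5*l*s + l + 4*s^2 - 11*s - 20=l^2 - l + 4*s^2 + s*(5*l - 16) - 20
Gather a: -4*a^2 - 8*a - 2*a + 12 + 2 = -4*a^2 - 10*a + 14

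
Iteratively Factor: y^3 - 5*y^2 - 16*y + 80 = (y + 4)*(y^2 - 9*y + 20) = (y - 5)*(y + 4)*(y - 4)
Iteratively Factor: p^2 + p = (p)*(p + 1)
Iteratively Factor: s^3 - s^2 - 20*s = (s - 5)*(s^2 + 4*s) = (s - 5)*(s + 4)*(s)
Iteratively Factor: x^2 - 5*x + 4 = (x - 4)*(x - 1)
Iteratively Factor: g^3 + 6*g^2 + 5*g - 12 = (g + 3)*(g^2 + 3*g - 4) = (g + 3)*(g + 4)*(g - 1)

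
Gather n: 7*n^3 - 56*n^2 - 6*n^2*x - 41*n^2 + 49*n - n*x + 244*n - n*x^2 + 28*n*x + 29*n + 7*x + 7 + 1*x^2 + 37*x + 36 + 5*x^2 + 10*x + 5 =7*n^3 + n^2*(-6*x - 97) + n*(-x^2 + 27*x + 322) + 6*x^2 + 54*x + 48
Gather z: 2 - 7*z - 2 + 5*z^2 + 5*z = 5*z^2 - 2*z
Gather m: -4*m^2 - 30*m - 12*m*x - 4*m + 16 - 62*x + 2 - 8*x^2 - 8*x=-4*m^2 + m*(-12*x - 34) - 8*x^2 - 70*x + 18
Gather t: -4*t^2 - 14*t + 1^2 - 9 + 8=-4*t^2 - 14*t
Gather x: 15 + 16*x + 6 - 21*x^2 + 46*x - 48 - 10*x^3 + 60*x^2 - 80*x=-10*x^3 + 39*x^2 - 18*x - 27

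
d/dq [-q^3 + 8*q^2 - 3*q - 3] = -3*q^2 + 16*q - 3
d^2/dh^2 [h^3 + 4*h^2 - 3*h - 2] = 6*h + 8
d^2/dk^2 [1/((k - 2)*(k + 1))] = 2*((k - 2)^2 + (k - 2)*(k + 1) + (k + 1)^2)/((k - 2)^3*(k + 1)^3)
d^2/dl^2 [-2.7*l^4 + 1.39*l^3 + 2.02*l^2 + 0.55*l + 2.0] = -32.4*l^2 + 8.34*l + 4.04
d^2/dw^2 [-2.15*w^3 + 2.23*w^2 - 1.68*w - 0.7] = 4.46 - 12.9*w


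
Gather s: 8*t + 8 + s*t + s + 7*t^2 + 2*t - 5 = s*(t + 1) + 7*t^2 + 10*t + 3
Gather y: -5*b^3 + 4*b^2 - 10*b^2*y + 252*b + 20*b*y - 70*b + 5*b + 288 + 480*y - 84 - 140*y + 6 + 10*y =-5*b^3 + 4*b^2 + 187*b + y*(-10*b^2 + 20*b + 350) + 210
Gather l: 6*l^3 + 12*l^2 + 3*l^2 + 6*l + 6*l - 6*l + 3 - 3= 6*l^3 + 15*l^2 + 6*l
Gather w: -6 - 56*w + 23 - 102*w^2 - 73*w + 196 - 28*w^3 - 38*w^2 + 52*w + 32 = -28*w^3 - 140*w^2 - 77*w + 245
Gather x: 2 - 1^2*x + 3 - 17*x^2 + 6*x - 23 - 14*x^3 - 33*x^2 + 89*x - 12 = -14*x^3 - 50*x^2 + 94*x - 30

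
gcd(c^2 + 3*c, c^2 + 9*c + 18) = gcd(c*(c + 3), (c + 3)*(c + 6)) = c + 3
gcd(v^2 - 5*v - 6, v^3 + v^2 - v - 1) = v + 1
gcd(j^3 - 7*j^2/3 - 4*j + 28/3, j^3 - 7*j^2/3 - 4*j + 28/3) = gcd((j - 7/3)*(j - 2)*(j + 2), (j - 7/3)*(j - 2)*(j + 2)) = j^3 - 7*j^2/3 - 4*j + 28/3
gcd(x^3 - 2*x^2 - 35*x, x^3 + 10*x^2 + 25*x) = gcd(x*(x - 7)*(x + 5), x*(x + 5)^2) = x^2 + 5*x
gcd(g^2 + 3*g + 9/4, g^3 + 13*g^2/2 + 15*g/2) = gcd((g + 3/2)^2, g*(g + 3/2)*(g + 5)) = g + 3/2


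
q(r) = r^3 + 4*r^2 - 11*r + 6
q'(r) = 3*r^2 + 8*r - 11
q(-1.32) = 25.19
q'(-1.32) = -16.33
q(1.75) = 4.36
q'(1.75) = 12.19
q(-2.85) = 46.69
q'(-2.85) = -9.43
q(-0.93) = 18.89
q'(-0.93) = -15.85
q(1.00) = 0.00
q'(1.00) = 0.00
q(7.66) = 605.90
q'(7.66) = 226.31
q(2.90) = 32.13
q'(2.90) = 37.43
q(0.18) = 4.16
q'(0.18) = -9.46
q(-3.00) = 48.00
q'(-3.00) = -8.00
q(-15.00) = -2304.00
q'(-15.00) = 544.00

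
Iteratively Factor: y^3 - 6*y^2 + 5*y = (y - 1)*(y^2 - 5*y) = y*(y - 1)*(y - 5)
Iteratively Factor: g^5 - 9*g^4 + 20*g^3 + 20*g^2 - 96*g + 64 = (g - 2)*(g^4 - 7*g^3 + 6*g^2 + 32*g - 32) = (g - 4)*(g - 2)*(g^3 - 3*g^2 - 6*g + 8) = (g - 4)*(g - 2)*(g - 1)*(g^2 - 2*g - 8) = (g - 4)^2*(g - 2)*(g - 1)*(g + 2)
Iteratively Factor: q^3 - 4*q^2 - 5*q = (q - 5)*(q^2 + q) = (q - 5)*(q + 1)*(q)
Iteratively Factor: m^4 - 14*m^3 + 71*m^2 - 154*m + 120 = (m - 4)*(m^3 - 10*m^2 + 31*m - 30) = (m - 5)*(m - 4)*(m^2 - 5*m + 6) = (m - 5)*(m - 4)*(m - 3)*(m - 2)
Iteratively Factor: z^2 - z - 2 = (z - 2)*(z + 1)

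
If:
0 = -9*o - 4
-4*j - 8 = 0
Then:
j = -2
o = -4/9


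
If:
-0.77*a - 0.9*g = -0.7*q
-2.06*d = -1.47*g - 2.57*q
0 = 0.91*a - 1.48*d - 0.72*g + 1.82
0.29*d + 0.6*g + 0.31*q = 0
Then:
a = -2.55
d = -0.88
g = 1.13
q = -1.35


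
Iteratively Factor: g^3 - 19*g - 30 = (g + 3)*(g^2 - 3*g - 10) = (g + 2)*(g + 3)*(g - 5)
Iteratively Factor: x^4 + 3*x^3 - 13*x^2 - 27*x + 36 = (x - 1)*(x^3 + 4*x^2 - 9*x - 36) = (x - 3)*(x - 1)*(x^2 + 7*x + 12) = (x - 3)*(x - 1)*(x + 4)*(x + 3)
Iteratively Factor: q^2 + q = (q)*(q + 1)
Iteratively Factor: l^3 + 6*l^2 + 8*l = (l)*(l^2 + 6*l + 8) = l*(l + 2)*(l + 4)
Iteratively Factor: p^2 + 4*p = (p)*(p + 4)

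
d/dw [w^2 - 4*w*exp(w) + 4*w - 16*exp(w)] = -4*w*exp(w) + 2*w - 20*exp(w) + 4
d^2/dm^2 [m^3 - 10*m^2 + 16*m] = 6*m - 20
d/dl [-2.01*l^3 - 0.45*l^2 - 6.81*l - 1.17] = -6.03*l^2 - 0.9*l - 6.81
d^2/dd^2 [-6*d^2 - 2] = -12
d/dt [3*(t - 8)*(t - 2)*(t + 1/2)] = 9*t^2 - 57*t + 33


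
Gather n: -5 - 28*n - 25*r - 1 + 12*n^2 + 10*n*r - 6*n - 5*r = 12*n^2 + n*(10*r - 34) - 30*r - 6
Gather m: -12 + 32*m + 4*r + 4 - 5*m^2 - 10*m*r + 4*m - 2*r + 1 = -5*m^2 + m*(36 - 10*r) + 2*r - 7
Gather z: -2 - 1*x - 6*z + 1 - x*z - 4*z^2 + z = -x - 4*z^2 + z*(-x - 5) - 1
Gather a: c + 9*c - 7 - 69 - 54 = 10*c - 130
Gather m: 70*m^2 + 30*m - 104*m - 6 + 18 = 70*m^2 - 74*m + 12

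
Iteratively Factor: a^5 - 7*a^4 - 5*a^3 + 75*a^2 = (a)*(a^4 - 7*a^3 - 5*a^2 + 75*a) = a*(a + 3)*(a^3 - 10*a^2 + 25*a) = a*(a - 5)*(a + 3)*(a^2 - 5*a) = a*(a - 5)^2*(a + 3)*(a)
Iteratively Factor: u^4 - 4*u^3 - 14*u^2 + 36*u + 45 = (u - 5)*(u^3 + u^2 - 9*u - 9) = (u - 5)*(u + 1)*(u^2 - 9) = (u - 5)*(u - 3)*(u + 1)*(u + 3)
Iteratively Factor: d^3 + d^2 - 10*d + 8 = (d + 4)*(d^2 - 3*d + 2) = (d - 1)*(d + 4)*(d - 2)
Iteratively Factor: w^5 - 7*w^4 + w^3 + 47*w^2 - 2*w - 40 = (w - 4)*(w^4 - 3*w^3 - 11*w^2 + 3*w + 10) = (w - 4)*(w - 1)*(w^3 - 2*w^2 - 13*w - 10) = (w - 4)*(w - 1)*(w + 1)*(w^2 - 3*w - 10) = (w - 4)*(w - 1)*(w + 1)*(w + 2)*(w - 5)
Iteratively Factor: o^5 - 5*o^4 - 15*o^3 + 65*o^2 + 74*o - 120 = (o + 2)*(o^4 - 7*o^3 - o^2 + 67*o - 60) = (o - 1)*(o + 2)*(o^3 - 6*o^2 - 7*o + 60) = (o - 4)*(o - 1)*(o + 2)*(o^2 - 2*o - 15) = (o - 5)*(o - 4)*(o - 1)*(o + 2)*(o + 3)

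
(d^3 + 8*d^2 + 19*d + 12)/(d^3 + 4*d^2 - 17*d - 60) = (d^2 + 5*d + 4)/(d^2 + d - 20)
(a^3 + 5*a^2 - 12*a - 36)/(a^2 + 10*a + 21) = (a^3 + 5*a^2 - 12*a - 36)/(a^2 + 10*a + 21)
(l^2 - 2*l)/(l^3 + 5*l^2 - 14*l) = 1/(l + 7)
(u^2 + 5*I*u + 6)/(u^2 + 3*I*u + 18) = (u - I)/(u - 3*I)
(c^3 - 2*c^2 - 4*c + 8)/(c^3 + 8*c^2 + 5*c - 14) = (c^2 - 4*c + 4)/(c^2 + 6*c - 7)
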